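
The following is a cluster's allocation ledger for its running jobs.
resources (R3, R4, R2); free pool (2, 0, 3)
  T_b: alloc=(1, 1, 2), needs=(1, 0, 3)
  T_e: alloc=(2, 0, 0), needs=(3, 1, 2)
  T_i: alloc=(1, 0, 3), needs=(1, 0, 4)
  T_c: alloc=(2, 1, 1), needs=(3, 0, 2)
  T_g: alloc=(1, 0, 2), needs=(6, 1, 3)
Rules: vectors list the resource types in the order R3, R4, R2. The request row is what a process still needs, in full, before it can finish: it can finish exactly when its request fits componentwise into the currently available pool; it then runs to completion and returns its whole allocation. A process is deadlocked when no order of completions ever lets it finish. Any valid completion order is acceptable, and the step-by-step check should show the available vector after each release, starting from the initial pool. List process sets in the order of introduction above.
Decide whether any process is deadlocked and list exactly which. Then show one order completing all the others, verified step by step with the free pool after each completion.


Nothing here is deadlocked.
Key observation: T_b fits the free pool immediately, and its release cascades until everyone finishes.
One completion order for the rest: T_b, T_e, T_i, T_g, T_c. Verifying each step:
  pool = (2, 0, 3)
  T_b needs (1, 0, 3) <= (2, 0, 3) -> finishes; pool += (1, 1, 2) = (3, 1, 5)
  T_e needs (3, 1, 2) <= (3, 1, 5) -> finishes; pool += (2, 0, 0) = (5, 1, 5)
  T_i needs (1, 0, 4) <= (5, 1, 5) -> finishes; pool += (1, 0, 3) = (6, 1, 8)
  T_g needs (6, 1, 3) <= (6, 1, 8) -> finishes; pool += (1, 0, 2) = (7, 1, 10)
  T_c needs (3, 0, 2) <= (7, 1, 10) -> finishes; pool += (2, 1, 1) = (9, 2, 11)


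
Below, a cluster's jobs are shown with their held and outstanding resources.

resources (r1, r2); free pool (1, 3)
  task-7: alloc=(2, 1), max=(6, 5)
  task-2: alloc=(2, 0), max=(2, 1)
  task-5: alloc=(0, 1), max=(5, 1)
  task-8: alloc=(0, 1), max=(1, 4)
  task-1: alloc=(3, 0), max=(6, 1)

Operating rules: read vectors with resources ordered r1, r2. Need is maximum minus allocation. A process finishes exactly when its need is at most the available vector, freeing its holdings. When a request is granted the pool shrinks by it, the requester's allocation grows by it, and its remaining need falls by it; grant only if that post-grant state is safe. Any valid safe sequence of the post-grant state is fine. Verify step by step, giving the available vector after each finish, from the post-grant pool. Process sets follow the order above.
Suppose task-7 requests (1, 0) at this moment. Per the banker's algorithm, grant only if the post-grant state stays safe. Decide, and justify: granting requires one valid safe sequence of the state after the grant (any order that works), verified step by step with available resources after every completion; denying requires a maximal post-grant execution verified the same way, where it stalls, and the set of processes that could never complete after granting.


DENY: after the grant no complete ordering would exist.
Key observation: task-2, task-8 can finish, but then (2, 4) is all there is, and the blocked group's r1 demands exceed it.
On the post-grant state, task-2, task-8 is a maximal run — nothing extends it. Step-by-step check:
  pool = (0, 3)
  task-2 needs (0, 1) <= (0, 3) -> finishes; pool += (2, 0) = (2, 3)
  task-8 needs (1, 3) <= (2, 3) -> finishes; pool += (0, 1) = (2, 4)
  task-7 cannot run: need (3, 4) vs free (2, 4) (insufficient r1)
  task-5 cannot run: need (5, 0) vs free (2, 4) (insufficient r1)
  task-1 cannot run: need (3, 1) vs free (2, 4) (insufficient r1)
Processes that could never finish after the grant: task-7, task-5 and task-1.


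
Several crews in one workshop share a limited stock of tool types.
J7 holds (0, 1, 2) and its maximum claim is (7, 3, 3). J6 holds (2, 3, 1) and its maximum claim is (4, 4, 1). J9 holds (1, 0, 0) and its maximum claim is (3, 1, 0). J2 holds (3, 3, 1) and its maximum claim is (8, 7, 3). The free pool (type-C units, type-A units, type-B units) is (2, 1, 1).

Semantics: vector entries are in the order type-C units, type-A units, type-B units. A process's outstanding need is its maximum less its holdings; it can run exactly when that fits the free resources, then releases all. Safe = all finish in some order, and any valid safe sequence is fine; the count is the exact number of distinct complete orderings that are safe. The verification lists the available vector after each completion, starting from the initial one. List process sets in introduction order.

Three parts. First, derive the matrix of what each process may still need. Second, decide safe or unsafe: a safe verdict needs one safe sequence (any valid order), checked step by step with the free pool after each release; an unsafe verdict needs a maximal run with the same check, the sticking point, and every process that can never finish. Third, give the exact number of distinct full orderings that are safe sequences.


(1) Need matrix, components ordered type-C units, type-A units, type-B units:
  J7: (7, 2, 1)
  J6: (2, 1, 0)
  J9: (2, 1, 0)
  J2: (5, 4, 2)
(2) The state is SAFE; one workable sequence: J9, J6, J2, J7.
Key observation: reading the order forward, J9 is the first process whose need (2, 1, 0) meets the free pool (2, 1, 1) exactly on a resource it requests.
Walking it through:
  pool = (2, 1, 1)
  J9 needs (2, 1, 0) <= (2, 1, 1) -> finishes; pool += (1, 0, 0) = (3, 1, 1)
  J6 needs (2, 1, 0) <= (3, 1, 1) -> finishes; pool += (2, 3, 1) = (5, 4, 2)
  J2 needs (5, 4, 2) <= (5, 4, 2) -> finishes; pool += (3, 3, 1) = (8, 7, 3)
  J7 needs (7, 2, 1) <= (8, 7, 3) -> finishes; pool += (0, 1, 2) = (8, 8, 5)
(3) Exactly 2 of the possible complete orderings are safe sequences.


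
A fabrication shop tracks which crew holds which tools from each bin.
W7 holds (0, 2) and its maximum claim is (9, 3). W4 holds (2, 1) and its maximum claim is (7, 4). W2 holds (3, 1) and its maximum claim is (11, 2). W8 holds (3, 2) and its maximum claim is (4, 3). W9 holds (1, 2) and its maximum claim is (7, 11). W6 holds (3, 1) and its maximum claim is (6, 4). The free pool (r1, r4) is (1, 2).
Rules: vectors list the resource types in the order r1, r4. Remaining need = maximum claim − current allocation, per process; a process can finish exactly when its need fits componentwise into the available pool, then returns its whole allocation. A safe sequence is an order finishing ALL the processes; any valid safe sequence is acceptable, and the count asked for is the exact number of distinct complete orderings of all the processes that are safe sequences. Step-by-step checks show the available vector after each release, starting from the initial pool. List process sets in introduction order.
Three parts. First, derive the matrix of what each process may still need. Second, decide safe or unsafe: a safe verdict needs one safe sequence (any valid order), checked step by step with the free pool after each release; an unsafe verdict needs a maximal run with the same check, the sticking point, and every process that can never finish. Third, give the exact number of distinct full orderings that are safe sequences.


(1) Remaining need (order r1, r4):
  W7: (9, 1)
  W4: (5, 3)
  W2: (8, 1)
  W8: (1, 1)
  W9: (6, 9)
  W6: (3, 3)
(2) The state is SAFE; one workable sequence: W8, W6, W4, W2, W7, W9.
Key observation: the order's first zero-slack moment is W8 ((1, 1) needed, (1, 2) free — a requested resource with nothing to spare).
Step-by-step check:
  pool = (1, 2)
  W8 needs (1, 1) <= (1, 2) -> finishes; pool += (3, 2) = (4, 4)
  W6 needs (3, 3) <= (4, 4) -> finishes; pool += (3, 1) = (7, 5)
  W4 needs (5, 3) <= (7, 5) -> finishes; pool += (2, 1) = (9, 6)
  W2 needs (8, 1) <= (9, 6) -> finishes; pool += (3, 1) = (12, 7)
  W7 needs (9, 1) <= (12, 7) -> finishes; pool += (0, 2) = (12, 9)
  W9 needs (6, 9) <= (12, 9) -> finishes; pool += (1, 2) = (13, 11)
(3) Precisely 2 of the possible complete orderings are safe sequences.


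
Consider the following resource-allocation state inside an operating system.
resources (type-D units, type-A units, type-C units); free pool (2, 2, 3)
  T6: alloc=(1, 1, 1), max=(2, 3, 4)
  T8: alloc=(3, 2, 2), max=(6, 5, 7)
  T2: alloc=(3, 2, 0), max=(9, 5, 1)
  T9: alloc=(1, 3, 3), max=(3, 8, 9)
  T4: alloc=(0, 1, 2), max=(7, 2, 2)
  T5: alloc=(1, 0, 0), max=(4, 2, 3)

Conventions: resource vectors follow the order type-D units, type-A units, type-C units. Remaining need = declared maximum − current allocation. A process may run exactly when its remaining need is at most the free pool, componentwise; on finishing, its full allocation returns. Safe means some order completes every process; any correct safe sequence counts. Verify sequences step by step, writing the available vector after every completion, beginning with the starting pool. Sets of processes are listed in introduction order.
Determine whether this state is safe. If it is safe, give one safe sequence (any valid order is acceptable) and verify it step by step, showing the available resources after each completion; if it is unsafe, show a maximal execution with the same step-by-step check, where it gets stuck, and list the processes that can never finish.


UNSAFE — no complete ordering exists.
Key observation: after T6, T5 the pool peaks at (4, 3, 4), and each blocked process is short somewhere: T8 on type-C units; T2 on type-D units; T9 on type-A units, type-C units; T4 on type-D units.
Going as far as possible: T6, T5; after that, nothing fits. Check, step by step:
  pool = (2, 2, 3)
  T6 needs (1, 2, 3) <= (2, 2, 3) -> finishes; pool += (1, 1, 1) = (3, 3, 4)
  T5 needs (3, 2, 3) <= (3, 3, 4) -> finishes; pool += (1, 0, 0) = (4, 3, 4)
  blocked: T8 wants (3, 3, 5), pool (4, 3, 4) — not enough type-C units
  blocked: T2 wants (6, 3, 1), pool (4, 3, 4) — not enough type-D units
  blocked: T9 wants (2, 5, 6), pool (4, 3, 4) — not enough type-A units and type-C units
  blocked: T4 wants (7, 1, 0), pool (4, 3, 4) — not enough type-D units
Processes that can never finish: T8, T2, T9 and T4.


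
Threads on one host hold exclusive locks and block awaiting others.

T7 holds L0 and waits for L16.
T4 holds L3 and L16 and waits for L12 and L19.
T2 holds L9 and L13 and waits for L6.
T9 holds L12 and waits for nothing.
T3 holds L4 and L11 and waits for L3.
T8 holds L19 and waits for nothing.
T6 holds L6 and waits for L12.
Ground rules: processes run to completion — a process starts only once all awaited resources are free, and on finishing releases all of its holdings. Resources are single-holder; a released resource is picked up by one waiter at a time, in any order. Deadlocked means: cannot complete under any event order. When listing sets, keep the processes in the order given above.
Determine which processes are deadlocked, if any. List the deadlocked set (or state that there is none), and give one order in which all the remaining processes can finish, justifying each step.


The deadlocked set is empty.
Key observation: all waits point, directly or indirectly, at processes that can finish, so nothing is permanently blocked.
A valid finishing order for the others: T8, T9, T6, T4, T2, T3, T7.
Verifying each step:
  T8: no waits; runs immediately, freeing L19
  T9: no waits; runs immediately, freeing L12
  T6: everything it awaited (L12) is free; runs, freeing L6
  T4: everything it awaited (L12 and L19) is free; runs, freeing L3 and L16
  T2: everything it awaited (L6) is free; runs, freeing L9 and L13
  T3: everything it awaited (L3) is free; runs, freeing L4 and L11
  T7: everything it awaited (L16) is free; runs, freeing L0


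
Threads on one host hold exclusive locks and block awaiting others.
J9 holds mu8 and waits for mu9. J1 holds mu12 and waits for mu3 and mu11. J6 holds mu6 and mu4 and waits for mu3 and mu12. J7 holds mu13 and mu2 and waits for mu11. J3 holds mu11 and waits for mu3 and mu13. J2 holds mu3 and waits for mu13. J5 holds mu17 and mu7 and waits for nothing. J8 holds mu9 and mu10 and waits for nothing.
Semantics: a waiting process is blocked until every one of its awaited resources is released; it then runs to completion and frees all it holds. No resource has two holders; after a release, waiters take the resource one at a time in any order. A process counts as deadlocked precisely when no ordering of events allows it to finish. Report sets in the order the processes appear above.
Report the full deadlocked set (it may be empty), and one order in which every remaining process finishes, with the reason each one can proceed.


Deadlocked: J1, J6, J7, J3 and J2.
Key observation: the wait chain closes on itself along J3 -> J7 -> J3; J2 is caught in further circular waits and J1 and J6 wait into the deadlock from upstream.
A valid finishing order for the others: J8, J5, J9.
Verifying each step:
  J8 waits on nothing -> runs at once and releases mu9 and mu10
  J5 waits on nothing -> runs at once and releases mu17 and mu7
  J9: everything it awaited (mu9) is free; runs, freeing mu8


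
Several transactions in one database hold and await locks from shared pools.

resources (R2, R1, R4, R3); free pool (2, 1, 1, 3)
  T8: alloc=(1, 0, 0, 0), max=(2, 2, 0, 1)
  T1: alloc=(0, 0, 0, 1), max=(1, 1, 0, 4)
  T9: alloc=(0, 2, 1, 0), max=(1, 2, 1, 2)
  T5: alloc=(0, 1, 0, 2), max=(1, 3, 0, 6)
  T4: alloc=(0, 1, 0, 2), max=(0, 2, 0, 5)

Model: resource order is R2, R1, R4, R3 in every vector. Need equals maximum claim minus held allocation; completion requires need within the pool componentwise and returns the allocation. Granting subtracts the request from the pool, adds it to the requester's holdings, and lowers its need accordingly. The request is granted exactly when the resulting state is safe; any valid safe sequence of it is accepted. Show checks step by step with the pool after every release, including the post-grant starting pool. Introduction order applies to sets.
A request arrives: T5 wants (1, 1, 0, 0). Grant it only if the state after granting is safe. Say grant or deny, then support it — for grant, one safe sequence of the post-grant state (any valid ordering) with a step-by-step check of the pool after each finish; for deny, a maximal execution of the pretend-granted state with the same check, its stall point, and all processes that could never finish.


GRANT: granting preserves safety; a valid post-grant sequence is T9, T4, T1, T5, T8.
Key observation: the transfer keeps a workable pool ((1, 0, 1, 3)); T9 starts the safe sequence.
Step-by-step check of the post-grant state:
  pool = (1, 0, 1, 3)
  T9: need (1, 0, 0, 2) fits (1, 0, 1, 3); releases (0, 2, 1, 0), pool now (1, 2, 2, 3)
  T4: need (0, 1, 0, 3) fits (1, 2, 2, 3); releases (0, 1, 0, 2), pool now (1, 3, 2, 5)
  T1: need (1, 1, 0, 3) fits (1, 3, 2, 5); releases (0, 0, 0, 1), pool now (1, 3, 2, 6)
  T5: need (0, 1, 0, 4) fits (1, 3, 2, 6); releases (1, 2, 0, 2), pool now (2, 5, 2, 8)
  T8: need (1, 2, 0, 1) fits (2, 5, 2, 8); releases (1, 0, 0, 0), pool now (3, 5, 2, 8)


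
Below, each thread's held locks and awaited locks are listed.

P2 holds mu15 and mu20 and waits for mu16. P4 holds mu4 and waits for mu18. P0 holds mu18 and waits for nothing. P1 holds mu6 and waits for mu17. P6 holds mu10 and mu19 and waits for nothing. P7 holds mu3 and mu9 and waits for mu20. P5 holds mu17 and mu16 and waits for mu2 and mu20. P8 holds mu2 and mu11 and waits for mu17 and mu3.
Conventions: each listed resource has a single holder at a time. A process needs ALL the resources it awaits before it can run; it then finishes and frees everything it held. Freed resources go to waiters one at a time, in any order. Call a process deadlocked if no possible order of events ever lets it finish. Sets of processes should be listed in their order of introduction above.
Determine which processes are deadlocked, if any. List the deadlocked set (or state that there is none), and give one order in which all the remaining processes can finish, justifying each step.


Deadlocked: P2, P1, P7, P5 and P8.
Key observation: the cycle P2 -> P5 -> P2 can never break — each member waits on the next; P7 and P8 are caught in further circular waits and P1 waits into the deadlock from upstream.
A valid finishing order for the others: P6, P0, P4.
Step-by-step check:
  run P6 (it waits on nothing); releases mu10 and mu19
  run P0 (it waits on nothing); releases mu18
  run P4 (all its waits — mu18 — are resolved); releases mu4


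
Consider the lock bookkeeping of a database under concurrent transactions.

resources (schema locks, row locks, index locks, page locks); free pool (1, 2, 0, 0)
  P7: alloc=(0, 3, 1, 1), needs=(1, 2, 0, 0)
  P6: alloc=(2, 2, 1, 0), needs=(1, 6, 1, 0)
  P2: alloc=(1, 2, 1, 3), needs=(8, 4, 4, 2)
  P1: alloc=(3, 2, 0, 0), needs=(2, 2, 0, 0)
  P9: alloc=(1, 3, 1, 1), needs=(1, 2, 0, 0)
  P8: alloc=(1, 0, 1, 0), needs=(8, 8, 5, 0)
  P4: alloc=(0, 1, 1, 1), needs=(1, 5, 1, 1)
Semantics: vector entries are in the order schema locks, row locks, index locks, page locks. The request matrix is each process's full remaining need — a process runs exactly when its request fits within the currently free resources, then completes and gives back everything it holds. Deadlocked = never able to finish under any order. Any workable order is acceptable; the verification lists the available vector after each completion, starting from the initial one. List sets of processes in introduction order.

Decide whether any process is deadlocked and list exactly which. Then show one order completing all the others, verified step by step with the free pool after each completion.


The deadlocked set is P2 and P8.
Key observation: P7, P4, P6, P9, P1 can finish, but then (7, 13, 4, 3) is all there is, and the blocked group's schema locks demands exceed it.
A valid finishing order for the others: P7, P4, P6, P9, P1. Walking it through:
  pool = (1, 2, 0, 0)
  P7: need (1, 2, 0, 0) fits (1, 2, 0, 0); releases (0, 3, 1, 1), pool now (1, 5, 1, 1)
  P4: need (1, 5, 1, 1) fits (1, 5, 1, 1); releases (0, 1, 1, 1), pool now (1, 6, 2, 2)
  P6: need (1, 6, 1, 0) fits (1, 6, 2, 2); releases (2, 2, 1, 0), pool now (3, 8, 3, 2)
  P9: need (1, 2, 0, 0) fits (3, 8, 3, 2); releases (1, 3, 1, 1), pool now (4, 11, 4, 3)
  P1: need (2, 2, 0, 0) fits (4, 11, 4, 3); releases (3, 2, 0, 0), pool now (7, 13, 4, 3)
None of the blocked processes ever fits:
  P2 still needs (8, 4, 4, 2) but only (7, 13, 4, 3) is free — short on schema locks
  P8 still needs (8, 8, 5, 0) but only (7, 13, 4, 3) is free — short on schema locks and index locks


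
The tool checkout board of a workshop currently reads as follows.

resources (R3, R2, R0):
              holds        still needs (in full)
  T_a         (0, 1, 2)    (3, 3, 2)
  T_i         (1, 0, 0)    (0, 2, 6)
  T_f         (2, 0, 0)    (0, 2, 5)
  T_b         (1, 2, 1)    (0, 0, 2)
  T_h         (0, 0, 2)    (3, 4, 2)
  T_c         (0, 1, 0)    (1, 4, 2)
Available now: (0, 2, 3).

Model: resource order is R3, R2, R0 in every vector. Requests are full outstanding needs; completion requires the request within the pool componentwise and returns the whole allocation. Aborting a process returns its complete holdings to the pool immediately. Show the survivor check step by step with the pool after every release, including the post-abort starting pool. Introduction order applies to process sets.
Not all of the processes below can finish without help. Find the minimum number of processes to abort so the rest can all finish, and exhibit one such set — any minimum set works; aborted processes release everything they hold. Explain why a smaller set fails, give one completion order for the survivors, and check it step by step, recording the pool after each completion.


Abort T_a.
Key observation: T_f had no path to completion before; after the abort of T_a ((0, 1, 2) returned), step 2 is where it fits.
Why nothing smaller works: aborting no one leaves the state deadlocked as given.
Survivors finish in the order: T_b, T_f, T_i, T_c, T_h. Walking it through (pool after the aborts first):
  pool = (0, 3, 5)
  run T_b (needs (0, 0, 2), free (0, 3, 5)); after release of (1, 2, 1) the pool is (1, 5, 6)
  run T_f (needs (0, 2, 5), free (1, 5, 6)); after release of (2, 0, 0) the pool is (3, 5, 6)
  run T_i (needs (0, 2, 6), free (3, 5, 6)); after release of (1, 0, 0) the pool is (4, 5, 6)
  run T_c (needs (1, 4, 2), free (4, 5, 6)); after release of (0, 1, 0) the pool is (4, 6, 6)
  run T_h (needs (3, 4, 2), free (4, 6, 6)); after release of (0, 0, 2) the pool is (4, 6, 8)


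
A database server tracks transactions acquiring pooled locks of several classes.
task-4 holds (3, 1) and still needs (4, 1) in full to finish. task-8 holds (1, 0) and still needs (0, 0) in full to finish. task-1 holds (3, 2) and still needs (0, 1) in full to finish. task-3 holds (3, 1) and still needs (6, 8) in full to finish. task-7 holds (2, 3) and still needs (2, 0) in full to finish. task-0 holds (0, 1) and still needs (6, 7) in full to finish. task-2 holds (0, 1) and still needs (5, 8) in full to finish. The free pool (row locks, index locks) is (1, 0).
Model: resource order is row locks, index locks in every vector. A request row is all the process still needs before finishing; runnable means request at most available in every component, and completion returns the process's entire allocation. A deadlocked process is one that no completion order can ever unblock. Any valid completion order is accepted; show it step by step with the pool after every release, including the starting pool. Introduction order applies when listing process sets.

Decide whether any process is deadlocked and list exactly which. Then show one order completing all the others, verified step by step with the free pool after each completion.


Deadlocked: task-3, task-0 and task-2.
Key observation: index locks is the bottleneck — with task-8, task-7, task-1, task-4 done the pool holds (10, 6), short of every remaining need.
One completion order for the rest: task-8, task-7, task-1, task-4. Verifying each step:
  pool = (1, 0)
  task-8 needs (0, 0) <= (1, 0) -> finishes; pool += (1, 0) = (2, 0)
  task-7 needs (2, 0) <= (2, 0) -> finishes; pool += (2, 3) = (4, 3)
  task-1 needs (0, 1) <= (4, 3) -> finishes; pool += (3, 2) = (7, 5)
  task-4 needs (4, 1) <= (7, 5) -> finishes; pool += (3, 1) = (10, 6)
None of the blocked processes ever fits:
  task-3 still needs (6, 8) but only (10, 6) is free — short on index locks
  task-0 still needs (6, 7) but only (10, 6) is free — short on index locks
  task-2 still needs (5, 8) but only (10, 6) is free — short on index locks


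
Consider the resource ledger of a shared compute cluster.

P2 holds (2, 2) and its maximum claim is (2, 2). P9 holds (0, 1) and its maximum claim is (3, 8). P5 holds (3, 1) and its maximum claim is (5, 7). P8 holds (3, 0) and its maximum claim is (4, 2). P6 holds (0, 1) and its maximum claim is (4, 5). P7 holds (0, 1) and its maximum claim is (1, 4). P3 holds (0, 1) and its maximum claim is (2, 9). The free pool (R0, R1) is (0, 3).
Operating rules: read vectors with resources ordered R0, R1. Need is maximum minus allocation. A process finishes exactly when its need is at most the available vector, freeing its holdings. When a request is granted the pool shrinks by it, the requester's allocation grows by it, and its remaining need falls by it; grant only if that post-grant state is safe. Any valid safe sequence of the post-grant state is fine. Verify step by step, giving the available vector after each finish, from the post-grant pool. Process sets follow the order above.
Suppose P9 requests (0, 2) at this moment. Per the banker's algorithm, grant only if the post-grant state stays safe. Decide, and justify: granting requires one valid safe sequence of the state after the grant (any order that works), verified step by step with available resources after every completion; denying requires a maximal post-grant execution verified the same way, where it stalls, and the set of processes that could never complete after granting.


GRANT — the state after the grant stays safe, e.g. via P2, P7, P8, P6, P9, P3, P5.
Key observation: the transfer keeps a workable pool ((0, 1)); P2 starts the safe sequence.
Step-by-step check of the post-grant state:
  pool = (0, 1)
  P2: need (0, 0) fits (0, 1); releases (2, 2), pool now (2, 3)
  P7: need (1, 3) fits (2, 3); releases (0, 1), pool now (2, 4)
  P8: need (1, 2) fits (2, 4); releases (3, 0), pool now (5, 4)
  P6: need (4, 4) fits (5, 4); releases (0, 1), pool now (5, 5)
  P9: need (3, 5) fits (5, 5); releases (0, 3), pool now (5, 8)
  P3: need (2, 8) fits (5, 8); releases (0, 1), pool now (5, 9)
  P5: need (2, 6) fits (5, 9); releases (3, 1), pool now (8, 10)


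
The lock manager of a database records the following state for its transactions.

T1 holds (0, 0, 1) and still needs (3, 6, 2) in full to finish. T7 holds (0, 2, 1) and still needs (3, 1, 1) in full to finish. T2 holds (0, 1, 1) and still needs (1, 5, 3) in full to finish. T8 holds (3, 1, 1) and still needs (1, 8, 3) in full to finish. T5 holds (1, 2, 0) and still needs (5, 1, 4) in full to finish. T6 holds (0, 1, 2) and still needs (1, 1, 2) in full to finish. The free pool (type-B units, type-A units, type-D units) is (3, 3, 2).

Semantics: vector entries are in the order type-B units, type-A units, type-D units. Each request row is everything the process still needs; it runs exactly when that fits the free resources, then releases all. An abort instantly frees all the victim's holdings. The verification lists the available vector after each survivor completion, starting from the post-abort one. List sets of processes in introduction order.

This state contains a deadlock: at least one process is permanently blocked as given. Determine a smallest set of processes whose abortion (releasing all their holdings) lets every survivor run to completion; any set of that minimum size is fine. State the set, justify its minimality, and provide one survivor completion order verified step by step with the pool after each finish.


Minimum abort set: T8.
Key observation: before aborting T8, T5 was permanently blocked — no order could ever run it; afterwards it completes at step 2.
Why nothing smaller works: aborting no one leaves the state deadlocked as given.
One survivor order: T7, T5, T6, T1, T2. Check, step by step (post-abort pool first):
  pool = (6, 4, 3)
  T7 needs (3, 1, 1) <= (6, 4, 3) -> finishes; pool += (0, 2, 1) = (6, 6, 4)
  T5 needs (5, 1, 4) <= (6, 6, 4) -> finishes; pool += (1, 2, 0) = (7, 8, 4)
  T6 needs (1, 1, 2) <= (7, 8, 4) -> finishes; pool += (0, 1, 2) = (7, 9, 6)
  T1 needs (3, 6, 2) <= (7, 9, 6) -> finishes; pool += (0, 0, 1) = (7, 9, 7)
  T2 needs (1, 5, 3) <= (7, 9, 7) -> finishes; pool += (0, 1, 1) = (7, 10, 8)


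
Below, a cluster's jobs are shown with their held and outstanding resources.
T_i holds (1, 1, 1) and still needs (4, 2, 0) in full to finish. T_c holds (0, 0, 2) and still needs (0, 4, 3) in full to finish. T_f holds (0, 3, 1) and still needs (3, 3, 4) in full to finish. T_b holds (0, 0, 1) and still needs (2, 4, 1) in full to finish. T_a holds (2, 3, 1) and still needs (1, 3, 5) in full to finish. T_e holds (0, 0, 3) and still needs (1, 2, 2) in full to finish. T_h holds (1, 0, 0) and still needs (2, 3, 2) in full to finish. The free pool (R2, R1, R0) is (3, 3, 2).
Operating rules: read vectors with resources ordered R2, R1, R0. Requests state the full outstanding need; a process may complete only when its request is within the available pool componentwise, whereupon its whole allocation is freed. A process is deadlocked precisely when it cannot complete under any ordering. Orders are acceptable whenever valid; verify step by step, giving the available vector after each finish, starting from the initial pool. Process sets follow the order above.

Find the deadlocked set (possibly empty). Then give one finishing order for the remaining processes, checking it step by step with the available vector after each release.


The deadlocked set is empty.
Key observation: T_h leads a chain of completions in which each release enables another process.
The rest can finish in the order T_h, T_e, T_f, T_c, T_b, T_i, T_a. Walking it through:
  pool = (3, 3, 2)
  T_h needs (2, 3, 2) <= (3, 3, 2) -> finishes; pool += (1, 0, 0) = (4, 3, 2)
  T_e needs (1, 2, 2) <= (4, 3, 2) -> finishes; pool += (0, 0, 3) = (4, 3, 5)
  T_f needs (3, 3, 4) <= (4, 3, 5) -> finishes; pool += (0, 3, 1) = (4, 6, 6)
  T_c needs (0, 4, 3) <= (4, 6, 6) -> finishes; pool += (0, 0, 2) = (4, 6, 8)
  T_b needs (2, 4, 1) <= (4, 6, 8) -> finishes; pool += (0, 0, 1) = (4, 6, 9)
  T_i needs (4, 2, 0) <= (4, 6, 9) -> finishes; pool += (1, 1, 1) = (5, 7, 10)
  T_a needs (1, 3, 5) <= (5, 7, 10) -> finishes; pool += (2, 3, 1) = (7, 10, 11)


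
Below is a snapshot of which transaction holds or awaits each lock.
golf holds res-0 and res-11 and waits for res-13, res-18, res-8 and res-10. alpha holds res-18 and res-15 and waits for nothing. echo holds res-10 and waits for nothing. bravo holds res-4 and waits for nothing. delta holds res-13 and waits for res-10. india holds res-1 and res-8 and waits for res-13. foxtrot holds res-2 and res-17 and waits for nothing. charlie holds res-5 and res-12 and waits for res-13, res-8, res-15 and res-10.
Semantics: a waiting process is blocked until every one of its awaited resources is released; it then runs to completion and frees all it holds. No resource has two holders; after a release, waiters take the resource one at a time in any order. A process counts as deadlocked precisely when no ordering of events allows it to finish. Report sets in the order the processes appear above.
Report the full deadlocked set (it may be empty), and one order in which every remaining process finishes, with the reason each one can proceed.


Nothing here is deadlocked.
Key observation: although several processes wait, no cycle exists — each chain bottoms out at a free runner.
The rest can finish in the order echo, delta, india, bravo, alpha, foxtrot, golf, charlie.
Verifying each step:
  echo waits on nothing -> runs at once and releases res-10
  delta waits on res-10 — all released -> runs and releases res-13
  india waits on res-13 — all released -> runs and releases res-1 and res-8
  bravo waits on nothing -> runs at once and releases res-4
  alpha waits on nothing -> runs at once and releases res-18 and res-15
  foxtrot waits on nothing -> runs at once and releases res-2 and res-17
  golf waits on res-13, res-18, res-8 and res-10 — all released -> runs and releases res-0 and res-11
  charlie waits on res-13, res-8, res-15 and res-10 — all released -> runs and releases res-5 and res-12


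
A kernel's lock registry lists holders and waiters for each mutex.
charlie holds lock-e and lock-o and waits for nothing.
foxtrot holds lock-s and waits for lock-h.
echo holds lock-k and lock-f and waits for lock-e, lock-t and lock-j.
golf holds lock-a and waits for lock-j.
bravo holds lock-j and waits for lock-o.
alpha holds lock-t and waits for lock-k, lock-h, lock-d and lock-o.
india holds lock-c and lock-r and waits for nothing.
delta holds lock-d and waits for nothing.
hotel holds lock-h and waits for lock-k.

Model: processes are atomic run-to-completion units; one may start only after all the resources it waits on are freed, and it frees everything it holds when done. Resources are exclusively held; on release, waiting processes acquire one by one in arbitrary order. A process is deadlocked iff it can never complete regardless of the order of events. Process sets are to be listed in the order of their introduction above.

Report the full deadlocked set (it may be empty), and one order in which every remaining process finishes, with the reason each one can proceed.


The deadlocked set is foxtrot, echo, alpha and hotel.
Key observation: the loop echo -> alpha -> echo blocks itself forever; hotel is caught in further circular waits and foxtrot waits into the deadlock from upstream.
A valid finishing order for the others: charlie, bravo, delta, golf, india.
Walking it through:
  charlie waits on nothing -> runs at once and releases lock-e and lock-o
  bravo: everything it awaited (lock-o) is free; runs, freeing lock-j
  delta waits on nothing -> runs at once and releases lock-d
  golf: everything it awaited (lock-j) is free; runs, freeing lock-a
  india waits on nothing -> runs at once and releases lock-c and lock-r


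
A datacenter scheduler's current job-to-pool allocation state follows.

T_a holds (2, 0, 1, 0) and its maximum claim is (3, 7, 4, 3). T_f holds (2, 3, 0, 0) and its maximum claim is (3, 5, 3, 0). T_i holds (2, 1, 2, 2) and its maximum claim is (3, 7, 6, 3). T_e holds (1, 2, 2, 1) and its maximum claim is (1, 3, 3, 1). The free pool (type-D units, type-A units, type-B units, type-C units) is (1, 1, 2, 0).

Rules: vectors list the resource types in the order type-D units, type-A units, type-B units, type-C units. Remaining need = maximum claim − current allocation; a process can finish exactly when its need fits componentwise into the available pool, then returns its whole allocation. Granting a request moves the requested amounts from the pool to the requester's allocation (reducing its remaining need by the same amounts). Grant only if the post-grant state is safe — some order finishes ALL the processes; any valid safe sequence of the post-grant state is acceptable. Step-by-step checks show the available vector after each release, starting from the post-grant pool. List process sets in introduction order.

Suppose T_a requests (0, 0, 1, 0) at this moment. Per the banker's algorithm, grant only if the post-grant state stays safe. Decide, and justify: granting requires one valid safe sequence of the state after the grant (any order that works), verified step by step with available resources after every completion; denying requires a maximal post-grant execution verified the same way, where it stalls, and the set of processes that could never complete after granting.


DENY — the pretend-granted state is unsafe.
Key observation: after T_e, T_f the pool peaks at (4, 6, 3, 1), and each blocked process is short somewhere: T_a on type-A units, type-C units; T_i on type-B units.
Pretend the grant happened; the run T_e, T_f goes as far as possible. Verifying each step:
  pool = (1, 1, 1, 0)
  T_e: need (0, 1, 1, 0) fits (1, 1, 1, 0); releases (1, 2, 2, 1), pool now (2, 3, 3, 1)
  T_f: need (1, 2, 3, 0) fits (2, 3, 3, 1); releases (2, 3, 0, 0), pool now (4, 6, 3, 1)
  blocked: T_a wants (1, 7, 2, 3), pool (4, 6, 3, 1) — not enough type-A units and type-C units
  blocked: T_i wants (1, 6, 4, 1), pool (4, 6, 3, 1) — not enough type-B units
Had the request been granted, T_a and T_i could never finish.


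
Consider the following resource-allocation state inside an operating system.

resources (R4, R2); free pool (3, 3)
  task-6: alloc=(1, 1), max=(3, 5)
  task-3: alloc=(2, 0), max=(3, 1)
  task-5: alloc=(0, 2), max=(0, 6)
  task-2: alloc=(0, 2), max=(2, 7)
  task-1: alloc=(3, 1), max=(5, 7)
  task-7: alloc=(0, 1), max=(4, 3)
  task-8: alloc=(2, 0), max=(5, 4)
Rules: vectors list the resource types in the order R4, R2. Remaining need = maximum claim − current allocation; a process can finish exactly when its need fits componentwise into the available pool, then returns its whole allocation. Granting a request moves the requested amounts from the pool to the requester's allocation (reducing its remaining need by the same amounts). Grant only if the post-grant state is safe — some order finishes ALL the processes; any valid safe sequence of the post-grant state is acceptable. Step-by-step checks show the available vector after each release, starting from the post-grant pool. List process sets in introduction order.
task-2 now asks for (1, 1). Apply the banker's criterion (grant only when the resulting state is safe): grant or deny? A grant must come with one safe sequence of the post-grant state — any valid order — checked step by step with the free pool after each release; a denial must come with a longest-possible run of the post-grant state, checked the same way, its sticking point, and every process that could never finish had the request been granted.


DENY — the pretend-granted state is unsafe.
Key observation: even finishing task-3, task-7 leaves just (4, 3) free — too little R2 for any of the remaining processes.
After a pretend grant, a maximal execution: task-3, task-7 — then nothing else fits. Check, step by step:
  pool = (2, 2)
  task-3: need (1, 1) fits (2, 2); releases (2, 0), pool now (4, 2)
  task-7: need (4, 2) fits (4, 2); releases (0, 1), pool now (4, 3)
  task-6 still needs (2, 4) but only (4, 3) is free — short on R2
  task-5 still needs (0, 4) but only (4, 3) is free — short on R2
  task-2 still needs (1, 4) but only (4, 3) is free — short on R2
  task-1 still needs (2, 6) but only (4, 3) is free — short on R2
  task-8 still needs (3, 4) but only (4, 3) is free — short on R2
Processes that could never finish after the grant: task-6, task-5, task-2, task-1 and task-8.


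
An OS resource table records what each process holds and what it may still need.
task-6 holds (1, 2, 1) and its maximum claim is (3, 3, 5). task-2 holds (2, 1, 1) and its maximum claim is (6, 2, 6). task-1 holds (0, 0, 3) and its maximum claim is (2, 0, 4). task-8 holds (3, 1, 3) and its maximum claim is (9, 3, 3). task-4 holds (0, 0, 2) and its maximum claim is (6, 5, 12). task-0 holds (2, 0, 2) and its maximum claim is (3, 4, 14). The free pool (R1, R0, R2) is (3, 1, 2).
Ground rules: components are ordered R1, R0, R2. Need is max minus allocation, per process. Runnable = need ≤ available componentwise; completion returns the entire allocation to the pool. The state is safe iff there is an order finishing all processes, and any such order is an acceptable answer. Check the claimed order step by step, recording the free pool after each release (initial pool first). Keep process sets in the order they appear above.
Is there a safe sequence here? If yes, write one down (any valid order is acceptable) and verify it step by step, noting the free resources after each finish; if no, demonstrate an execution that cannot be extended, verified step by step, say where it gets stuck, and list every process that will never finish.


The state is SAFE; one workable sequence: task-1, task-6, task-2, task-8, task-4, task-0.
Key observation: at task-6 the run first touches a limit — (2, 1, 4) against (3, 1, 5), exact on a resource it actually requests.
Verifying each step:
  pool = (3, 1, 2)
  task-1: need (2, 0, 1) fits (3, 1, 2); releases (0, 0, 3), pool now (3, 1, 5)
  task-6: need (2, 1, 4) fits (3, 1, 5); releases (1, 2, 1), pool now (4, 3, 6)
  task-2: need (4, 1, 5) fits (4, 3, 6); releases (2, 1, 1), pool now (6, 4, 7)
  task-8: need (6, 2, 0) fits (6, 4, 7); releases (3, 1, 3), pool now (9, 5, 10)
  task-4: need (6, 5, 10) fits (9, 5, 10); releases (0, 0, 2), pool now (9, 5, 12)
  task-0: need (1, 4, 12) fits (9, 5, 12); releases (2, 0, 2), pool now (11, 5, 14)


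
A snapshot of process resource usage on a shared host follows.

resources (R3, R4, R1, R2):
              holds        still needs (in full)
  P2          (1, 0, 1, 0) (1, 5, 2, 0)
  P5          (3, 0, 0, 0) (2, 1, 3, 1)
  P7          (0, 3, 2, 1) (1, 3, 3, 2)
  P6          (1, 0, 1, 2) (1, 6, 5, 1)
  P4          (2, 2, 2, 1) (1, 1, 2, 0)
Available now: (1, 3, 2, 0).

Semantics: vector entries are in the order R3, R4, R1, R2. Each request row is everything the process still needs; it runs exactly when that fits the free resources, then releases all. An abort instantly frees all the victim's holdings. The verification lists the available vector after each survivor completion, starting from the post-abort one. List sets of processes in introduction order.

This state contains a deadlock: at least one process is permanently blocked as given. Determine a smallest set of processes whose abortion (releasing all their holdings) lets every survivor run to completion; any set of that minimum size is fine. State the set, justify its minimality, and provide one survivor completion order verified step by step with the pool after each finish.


Abort P6.
Key observation: P7 had no path to completion before; after the abort of P6 ((1, 0, 1, 2) returned), step 3 is where it fits.
No smaller set exists: with zero aborts the deadlock remains.
One survivor order: P5, P4, P7, P2. Step-by-step check (post-abort pool first):
  pool = (2, 3, 3, 2)
  P5 needs (2, 1, 3, 1) <= (2, 3, 3, 2) -> finishes; pool += (3, 0, 0, 0) = (5, 3, 3, 2)
  P4 needs (1, 1, 2, 0) <= (5, 3, 3, 2) -> finishes; pool += (2, 2, 2, 1) = (7, 5, 5, 3)
  P7 needs (1, 3, 3, 2) <= (7, 5, 5, 3) -> finishes; pool += (0, 3, 2, 1) = (7, 8, 7, 4)
  P2 needs (1, 5, 2, 0) <= (7, 8, 7, 4) -> finishes; pool += (1, 0, 1, 0) = (8, 8, 8, 4)
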